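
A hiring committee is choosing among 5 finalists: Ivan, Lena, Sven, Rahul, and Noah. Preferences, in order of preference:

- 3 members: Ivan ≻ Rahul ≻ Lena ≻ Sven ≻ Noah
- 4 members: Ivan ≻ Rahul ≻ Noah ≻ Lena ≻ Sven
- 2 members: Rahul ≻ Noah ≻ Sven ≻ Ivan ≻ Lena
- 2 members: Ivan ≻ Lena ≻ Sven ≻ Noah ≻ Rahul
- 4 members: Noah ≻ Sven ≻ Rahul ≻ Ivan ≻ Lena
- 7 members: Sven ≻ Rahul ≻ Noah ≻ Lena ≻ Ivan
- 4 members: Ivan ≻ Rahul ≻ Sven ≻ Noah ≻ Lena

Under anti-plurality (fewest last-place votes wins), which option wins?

Rahul

Last-place votes: Ivan 7, Lena 10, Sven 4, Rahul 2, Noah 3.
Rahul is ranked last by the fewest voters, so Rahul wins.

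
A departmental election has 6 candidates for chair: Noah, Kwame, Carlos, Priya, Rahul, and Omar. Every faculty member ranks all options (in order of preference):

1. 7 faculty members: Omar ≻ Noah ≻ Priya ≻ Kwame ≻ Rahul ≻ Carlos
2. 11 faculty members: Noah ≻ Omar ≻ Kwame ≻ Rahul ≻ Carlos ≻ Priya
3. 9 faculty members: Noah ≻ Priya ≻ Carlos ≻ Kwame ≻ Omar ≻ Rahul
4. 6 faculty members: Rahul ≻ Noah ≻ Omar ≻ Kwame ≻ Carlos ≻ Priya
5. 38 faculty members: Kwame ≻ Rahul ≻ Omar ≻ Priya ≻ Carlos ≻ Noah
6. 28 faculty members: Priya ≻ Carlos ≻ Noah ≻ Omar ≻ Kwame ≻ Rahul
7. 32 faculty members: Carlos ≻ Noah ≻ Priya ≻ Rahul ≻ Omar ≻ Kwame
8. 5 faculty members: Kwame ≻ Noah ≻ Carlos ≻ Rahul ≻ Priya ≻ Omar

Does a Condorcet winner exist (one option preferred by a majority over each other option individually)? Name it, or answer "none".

Checking pairwise contests:
Carlos beats Noah 98–38.
Noah beats Kwame 93–43.
Priya beats Carlos 82–54.
Noah beats Priya 70–66.
Noah beats Rahul 92–44.
Noah beats Omar 91–45.
Every option loses at least one head-to-head, so there is no Condorcet winner.

none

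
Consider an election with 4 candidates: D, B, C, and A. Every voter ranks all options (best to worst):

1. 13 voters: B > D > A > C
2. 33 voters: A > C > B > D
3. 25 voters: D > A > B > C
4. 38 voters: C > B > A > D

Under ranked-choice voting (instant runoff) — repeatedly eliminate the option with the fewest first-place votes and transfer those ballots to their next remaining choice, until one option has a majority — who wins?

Round 1: D 25, B 13, C 38, A 33. Eliminate B.
Round 2: D 38, C 38, A 33. Eliminate A.
Round 3: D 38, C 71. C has a majority.

C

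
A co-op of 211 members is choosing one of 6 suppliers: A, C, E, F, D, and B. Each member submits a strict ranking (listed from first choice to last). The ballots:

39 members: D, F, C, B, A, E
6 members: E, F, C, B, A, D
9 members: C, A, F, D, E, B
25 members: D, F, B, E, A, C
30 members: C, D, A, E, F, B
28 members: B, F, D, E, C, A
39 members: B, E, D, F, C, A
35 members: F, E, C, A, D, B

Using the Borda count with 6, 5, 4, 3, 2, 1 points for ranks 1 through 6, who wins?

F

A: 39·2 + 6·2 + 9·5 + 25·2 + 30·4 + 28·1 + 39·1 + 35·3 = 477
C: 39·4 + 6·4 + 9·6 + 25·1 + 30·6 + 28·2 + 39·2 + 35·4 = 713
E: 39·1 + 6·6 + 9·2 + 25·3 + 30·3 + 28·3 + 39·5 + 35·5 = 712
F: 39·5 + 6·5 + 9·4 + 25·5 + 30·2 + 28·5 + 39·3 + 35·6 = 913
D: 39·6 + 6·1 + 9·3 + 25·6 + 30·5 + 28·4 + 39·4 + 35·2 = 905
B: 39·3 + 6·3 + 9·1 + 25·4 + 30·1 + 28·6 + 39·6 + 35·1 = 711
F has the highest Borda score (913).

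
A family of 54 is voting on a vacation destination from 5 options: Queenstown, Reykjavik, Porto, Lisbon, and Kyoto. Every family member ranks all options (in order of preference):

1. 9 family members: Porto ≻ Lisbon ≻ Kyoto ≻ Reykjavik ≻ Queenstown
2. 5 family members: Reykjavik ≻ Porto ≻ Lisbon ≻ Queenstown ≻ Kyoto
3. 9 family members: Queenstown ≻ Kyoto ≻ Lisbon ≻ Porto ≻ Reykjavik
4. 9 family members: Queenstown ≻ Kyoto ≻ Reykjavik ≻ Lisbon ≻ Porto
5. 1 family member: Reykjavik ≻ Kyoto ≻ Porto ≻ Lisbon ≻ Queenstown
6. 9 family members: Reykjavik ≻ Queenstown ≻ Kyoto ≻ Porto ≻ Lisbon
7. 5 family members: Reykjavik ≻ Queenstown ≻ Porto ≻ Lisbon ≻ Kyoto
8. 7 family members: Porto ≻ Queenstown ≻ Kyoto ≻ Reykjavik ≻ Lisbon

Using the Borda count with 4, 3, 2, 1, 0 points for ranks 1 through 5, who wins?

Queenstown

Queenstown: 9·0 + 5·1 + 9·4 + 9·4 + 1·0 + 9·3 + 5·3 + 7·3 = 140
Reykjavik: 9·1 + 5·4 + 9·0 + 9·2 + 1·4 + 9·4 + 5·4 + 7·1 = 114
Porto: 9·4 + 5·3 + 9·1 + 9·0 + 1·2 + 9·1 + 5·2 + 7·4 = 109
Lisbon: 9·3 + 5·2 + 9·2 + 9·1 + 1·1 + 9·0 + 5·1 + 7·0 = 70
Kyoto: 9·2 + 5·0 + 9·3 + 9·3 + 1·3 + 9·2 + 5·0 + 7·2 = 107
Queenstown has the highest Borda score (140).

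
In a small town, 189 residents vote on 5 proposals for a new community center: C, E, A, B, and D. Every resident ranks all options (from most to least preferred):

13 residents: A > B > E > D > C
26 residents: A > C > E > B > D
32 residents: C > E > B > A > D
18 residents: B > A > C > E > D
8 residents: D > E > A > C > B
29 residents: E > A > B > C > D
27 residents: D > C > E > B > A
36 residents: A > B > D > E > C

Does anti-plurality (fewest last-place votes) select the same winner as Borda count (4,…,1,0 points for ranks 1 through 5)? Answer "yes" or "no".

no

Anti-plurality — last-place votes: C 49, E 0, A 27, B 8, D 105. Winner: E.
Borda — scores: C 360, E 422, A 489, B 394, D 225. Winner: A.
The two methods disagree.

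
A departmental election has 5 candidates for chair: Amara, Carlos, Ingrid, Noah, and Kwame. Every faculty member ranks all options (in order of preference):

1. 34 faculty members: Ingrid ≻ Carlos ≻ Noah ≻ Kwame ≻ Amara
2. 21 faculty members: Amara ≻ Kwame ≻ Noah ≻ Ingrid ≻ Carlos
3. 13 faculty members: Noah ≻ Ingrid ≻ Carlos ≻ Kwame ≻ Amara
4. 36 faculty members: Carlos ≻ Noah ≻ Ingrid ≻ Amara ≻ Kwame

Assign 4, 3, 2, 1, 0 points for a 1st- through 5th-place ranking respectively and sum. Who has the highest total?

Carlos

Amara: 34·0 + 21·4 + 13·0 + 36·1 = 120
Carlos: 34·3 + 21·0 + 13·2 + 36·4 = 272
Ingrid: 34·4 + 21·1 + 13·3 + 36·2 = 268
Noah: 34·2 + 21·2 + 13·4 + 36·3 = 270
Kwame: 34·1 + 21·3 + 13·1 + 36·0 = 110
Carlos has the highest Borda score (272).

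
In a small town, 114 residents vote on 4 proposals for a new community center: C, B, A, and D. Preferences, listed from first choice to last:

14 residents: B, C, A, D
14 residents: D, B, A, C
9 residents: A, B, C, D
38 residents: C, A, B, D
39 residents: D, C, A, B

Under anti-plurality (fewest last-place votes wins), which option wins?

A

Last-place votes: C 14, B 39, A 0, D 61.
A is ranked last by the fewest voters, so A wins.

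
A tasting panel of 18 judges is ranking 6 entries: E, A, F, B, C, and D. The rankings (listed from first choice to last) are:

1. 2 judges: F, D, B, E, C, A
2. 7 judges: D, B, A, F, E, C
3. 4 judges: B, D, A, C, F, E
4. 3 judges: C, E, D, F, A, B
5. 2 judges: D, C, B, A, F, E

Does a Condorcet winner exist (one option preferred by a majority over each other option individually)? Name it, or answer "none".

D vs E: 15–3 for D.
D vs A: 18–0 for D.
D vs F: 16–2 for D.
D vs B: 14–4 for D.
D vs C: 15–3 for D.
D beats every other option head-to-head.

D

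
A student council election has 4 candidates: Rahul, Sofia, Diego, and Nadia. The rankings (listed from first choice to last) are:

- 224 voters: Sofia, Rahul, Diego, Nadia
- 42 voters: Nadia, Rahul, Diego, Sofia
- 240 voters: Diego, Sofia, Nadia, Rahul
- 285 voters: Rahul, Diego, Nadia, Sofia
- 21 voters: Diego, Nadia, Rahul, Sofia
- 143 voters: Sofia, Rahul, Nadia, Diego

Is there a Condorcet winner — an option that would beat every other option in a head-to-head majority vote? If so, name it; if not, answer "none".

Checking pairwise contests:
Sofia beats Rahul 607–348.
Diego beats Sofia 588–367.
Rahul beats Diego 694–261.
Rahul beats Nadia 652–303.
Every option loses at least one head-to-head, so there is no Condorcet winner.

none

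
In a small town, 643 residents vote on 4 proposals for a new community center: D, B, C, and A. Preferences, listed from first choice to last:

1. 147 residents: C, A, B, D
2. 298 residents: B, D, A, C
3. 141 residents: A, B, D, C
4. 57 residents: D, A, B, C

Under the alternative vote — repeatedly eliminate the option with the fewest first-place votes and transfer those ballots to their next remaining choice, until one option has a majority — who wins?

Round 1: D 57, B 298, C 147, A 141. Eliminate D.
Round 2: B 298, C 147, A 198. Eliminate C.
Round 3: B 298, A 345. A has a majority.

A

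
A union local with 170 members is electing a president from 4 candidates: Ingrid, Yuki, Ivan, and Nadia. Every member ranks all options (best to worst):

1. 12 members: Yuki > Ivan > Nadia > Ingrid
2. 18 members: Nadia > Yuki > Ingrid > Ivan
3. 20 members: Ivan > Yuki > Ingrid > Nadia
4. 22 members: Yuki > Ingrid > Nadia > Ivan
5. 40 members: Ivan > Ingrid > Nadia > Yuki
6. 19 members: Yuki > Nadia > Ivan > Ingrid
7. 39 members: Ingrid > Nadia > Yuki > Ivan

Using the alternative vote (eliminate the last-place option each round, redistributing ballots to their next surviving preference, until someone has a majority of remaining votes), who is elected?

Round 1: Ingrid 39, Yuki 53, Ivan 60, Nadia 18. Eliminate Nadia.
Round 2: Ingrid 39, Yuki 71, Ivan 60. Eliminate Ingrid.
Round 3: Yuki 110, Ivan 60. Yuki has a majority.

Yuki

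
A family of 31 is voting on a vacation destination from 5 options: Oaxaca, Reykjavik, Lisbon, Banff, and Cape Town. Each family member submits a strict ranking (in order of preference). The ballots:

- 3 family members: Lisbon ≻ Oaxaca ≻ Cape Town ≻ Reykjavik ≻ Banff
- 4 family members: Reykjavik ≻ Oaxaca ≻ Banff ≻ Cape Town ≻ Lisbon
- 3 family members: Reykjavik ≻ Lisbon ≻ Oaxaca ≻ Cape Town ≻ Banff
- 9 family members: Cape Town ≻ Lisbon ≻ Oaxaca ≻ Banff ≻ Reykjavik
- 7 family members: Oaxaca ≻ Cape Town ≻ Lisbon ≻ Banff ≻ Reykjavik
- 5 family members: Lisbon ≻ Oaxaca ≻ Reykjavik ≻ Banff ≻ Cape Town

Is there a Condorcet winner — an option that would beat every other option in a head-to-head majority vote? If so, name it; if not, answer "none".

Checking pairwise contests:
Lisbon beats Oaxaca 20–11.
Oaxaca beats Reykjavik 24–7.
Cape Town beats Lisbon 20–11.
Oaxaca beats Banff 31–0.
Oaxaca beats Cape Town 22–9.
Every option loses at least one head-to-head, so there is no Condorcet winner.

none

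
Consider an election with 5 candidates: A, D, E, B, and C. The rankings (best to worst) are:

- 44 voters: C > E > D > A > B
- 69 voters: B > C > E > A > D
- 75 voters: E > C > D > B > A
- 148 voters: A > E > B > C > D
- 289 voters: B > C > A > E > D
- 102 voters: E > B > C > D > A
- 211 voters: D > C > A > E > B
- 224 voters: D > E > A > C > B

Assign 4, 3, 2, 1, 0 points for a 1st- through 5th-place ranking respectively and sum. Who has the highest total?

C

A: 44·1 + 69·1 + 75·0 + 148·4 + 289·2 + 102·0 + 211·2 + 224·2 = 2153
D: 44·2 + 69·0 + 75·2 + 148·0 + 289·0 + 102·1 + 211·4 + 224·4 = 2080
E: 44·3 + 69·2 + 75·4 + 148·3 + 289·1 + 102·4 + 211·1 + 224·3 = 2594
B: 44·0 + 69·4 + 75·1 + 148·2 + 289·4 + 102·3 + 211·0 + 224·0 = 2109
C: 44·4 + 69·3 + 75·3 + 148·1 + 289·3 + 102·2 + 211·3 + 224·1 = 2684
C has the highest Borda score (2684).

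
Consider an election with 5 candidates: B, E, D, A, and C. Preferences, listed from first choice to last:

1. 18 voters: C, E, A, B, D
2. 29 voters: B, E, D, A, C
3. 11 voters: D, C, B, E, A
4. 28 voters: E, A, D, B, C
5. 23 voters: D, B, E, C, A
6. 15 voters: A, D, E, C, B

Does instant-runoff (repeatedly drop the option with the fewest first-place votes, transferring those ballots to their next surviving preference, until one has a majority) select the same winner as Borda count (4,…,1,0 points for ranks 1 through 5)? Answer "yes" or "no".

yes

Instant-runoff — R1 B 29, E 28, D 34, A 15, C 18 (A out); R2 B 29, E 28, D 49, C 18 (C out); R3 B 29, E 46, D 49 (B out); R4 E 75, D 49 (E winner). Winner: E.
Borda — scores: B 253, E 340, D 295, A 209, C 143. Winner: E.
The two methods agree.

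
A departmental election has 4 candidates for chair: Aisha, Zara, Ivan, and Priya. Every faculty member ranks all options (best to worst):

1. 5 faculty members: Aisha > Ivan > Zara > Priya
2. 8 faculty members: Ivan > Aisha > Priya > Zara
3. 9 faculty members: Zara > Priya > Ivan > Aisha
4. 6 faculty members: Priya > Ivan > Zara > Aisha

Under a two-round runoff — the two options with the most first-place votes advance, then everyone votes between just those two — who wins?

Round 1 first-place votes: Aisha 5, Zara 9, Ivan 8, Priya 6.
Zara and Ivan advance.
Runoff: Zara is preferred to Ivan by 9 voters; Ivan by 19.
Ivan wins the runoff.

Ivan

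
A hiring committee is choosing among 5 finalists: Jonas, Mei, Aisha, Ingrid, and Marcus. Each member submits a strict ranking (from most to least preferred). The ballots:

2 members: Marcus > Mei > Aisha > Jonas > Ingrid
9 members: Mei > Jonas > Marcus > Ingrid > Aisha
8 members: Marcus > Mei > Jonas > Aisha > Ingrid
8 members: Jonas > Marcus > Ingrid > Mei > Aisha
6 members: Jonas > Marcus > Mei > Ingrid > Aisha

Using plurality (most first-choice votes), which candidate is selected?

First-place votes: Jonas 14, Mei 9, Aisha 0, Ingrid 0, Marcus 10.
Jonas has the most first-place votes.

Jonas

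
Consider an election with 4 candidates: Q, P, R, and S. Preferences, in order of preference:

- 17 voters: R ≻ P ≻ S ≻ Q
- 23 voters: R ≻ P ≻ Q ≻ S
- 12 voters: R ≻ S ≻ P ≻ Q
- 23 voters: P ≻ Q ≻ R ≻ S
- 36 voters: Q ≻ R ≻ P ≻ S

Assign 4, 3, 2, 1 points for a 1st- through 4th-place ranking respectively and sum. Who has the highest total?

R

Q: 17·1 + 23·2 + 12·1 + 23·3 + 36·4 = 288
P: 17·3 + 23·3 + 12·2 + 23·4 + 36·2 = 308
R: 17·4 + 23·4 + 12·4 + 23·2 + 36·3 = 362
S: 17·2 + 23·1 + 12·3 + 23·1 + 36·1 = 152
R has the highest Borda score (362).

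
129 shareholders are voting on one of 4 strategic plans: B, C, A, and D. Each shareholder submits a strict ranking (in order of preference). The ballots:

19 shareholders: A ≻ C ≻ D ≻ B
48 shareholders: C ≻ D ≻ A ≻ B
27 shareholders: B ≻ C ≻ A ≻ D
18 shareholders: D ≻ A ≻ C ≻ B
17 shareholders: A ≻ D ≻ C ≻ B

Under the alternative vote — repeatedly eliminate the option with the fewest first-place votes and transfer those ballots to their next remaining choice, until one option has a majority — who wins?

Round 1: B 27, C 48, A 36, D 18. Eliminate D.
Round 2: B 27, C 48, A 54. Eliminate B.
Round 3: C 75, A 54. C has a majority.

C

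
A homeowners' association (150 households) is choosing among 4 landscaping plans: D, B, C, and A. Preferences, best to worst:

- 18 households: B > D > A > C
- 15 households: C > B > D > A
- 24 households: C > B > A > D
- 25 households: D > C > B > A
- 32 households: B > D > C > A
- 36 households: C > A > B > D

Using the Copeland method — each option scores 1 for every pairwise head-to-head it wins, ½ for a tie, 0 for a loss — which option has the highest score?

C

D: beats A; ties C; loses to B → score 1.5.
B: beats D and A; loses to C → score 2.
C: beats B and A; ties D → score 2.5.
A: loses to D, B, and C → score 0.
C has the best pairwise record.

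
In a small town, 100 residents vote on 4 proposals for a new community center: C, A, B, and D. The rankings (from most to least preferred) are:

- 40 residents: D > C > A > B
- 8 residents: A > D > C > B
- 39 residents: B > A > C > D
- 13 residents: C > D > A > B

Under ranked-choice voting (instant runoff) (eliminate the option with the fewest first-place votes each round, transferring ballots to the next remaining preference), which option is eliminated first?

Round 1: C 13, A 8, B 39, D 40. Eliminate A.

A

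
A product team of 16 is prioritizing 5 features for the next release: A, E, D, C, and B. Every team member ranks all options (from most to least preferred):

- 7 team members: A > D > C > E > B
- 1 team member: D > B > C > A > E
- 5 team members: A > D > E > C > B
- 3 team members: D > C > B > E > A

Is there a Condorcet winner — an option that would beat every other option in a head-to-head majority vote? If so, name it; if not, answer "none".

A

A vs E: 13–3 for A.
A vs D: 12–4 for A.
A vs C: 12–4 for A.
A vs B: 12–4 for A.
A beats every other option head-to-head.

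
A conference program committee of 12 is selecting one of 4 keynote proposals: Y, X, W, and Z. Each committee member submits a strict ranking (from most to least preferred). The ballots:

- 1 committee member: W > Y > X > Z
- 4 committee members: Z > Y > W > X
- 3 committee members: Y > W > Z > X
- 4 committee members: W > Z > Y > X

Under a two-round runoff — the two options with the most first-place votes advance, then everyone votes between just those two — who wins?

W

Round 1 first-place votes: Y 3, X 0, W 5, Z 4.
W and Z advance.
Runoff: W is preferred to Z by 8 voters; Z by 4.
W wins the runoff.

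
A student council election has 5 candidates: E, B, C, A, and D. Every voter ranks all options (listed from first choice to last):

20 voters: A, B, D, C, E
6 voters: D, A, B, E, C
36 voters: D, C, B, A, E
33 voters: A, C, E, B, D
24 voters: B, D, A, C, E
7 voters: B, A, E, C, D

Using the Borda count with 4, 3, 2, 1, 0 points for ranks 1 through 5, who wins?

A

E: 20·0 + 6·1 + 36·0 + 33·2 + 24·0 + 7·2 = 86
B: 20·3 + 6·2 + 36·2 + 33·1 + 24·4 + 7·4 = 301
C: 20·1 + 6·0 + 36·3 + 33·3 + 24·1 + 7·1 = 258
A: 20·4 + 6·3 + 36·1 + 33·4 + 24·2 + 7·3 = 335
D: 20·2 + 6·4 + 36·4 + 33·0 + 24·3 + 7·0 = 280
A has the highest Borda score (335).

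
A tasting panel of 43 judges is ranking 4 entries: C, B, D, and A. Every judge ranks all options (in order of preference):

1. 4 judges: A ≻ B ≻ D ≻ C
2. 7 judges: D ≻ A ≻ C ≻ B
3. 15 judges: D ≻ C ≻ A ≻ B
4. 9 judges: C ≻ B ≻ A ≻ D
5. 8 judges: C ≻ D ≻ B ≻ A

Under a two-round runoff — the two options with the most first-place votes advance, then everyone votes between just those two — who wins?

D

Round 1 first-place votes: C 17, B 0, D 22, A 4.
D and C advance.
Runoff: D is preferred to C by 26 voters; C by 17.
D wins the runoff.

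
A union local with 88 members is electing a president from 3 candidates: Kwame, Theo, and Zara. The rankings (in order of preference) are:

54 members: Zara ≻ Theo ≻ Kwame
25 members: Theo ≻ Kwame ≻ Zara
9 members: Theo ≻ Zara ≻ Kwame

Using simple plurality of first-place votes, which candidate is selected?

Zara

First-place votes: Kwame 0, Theo 34, Zara 54.
Zara has the most first-place votes.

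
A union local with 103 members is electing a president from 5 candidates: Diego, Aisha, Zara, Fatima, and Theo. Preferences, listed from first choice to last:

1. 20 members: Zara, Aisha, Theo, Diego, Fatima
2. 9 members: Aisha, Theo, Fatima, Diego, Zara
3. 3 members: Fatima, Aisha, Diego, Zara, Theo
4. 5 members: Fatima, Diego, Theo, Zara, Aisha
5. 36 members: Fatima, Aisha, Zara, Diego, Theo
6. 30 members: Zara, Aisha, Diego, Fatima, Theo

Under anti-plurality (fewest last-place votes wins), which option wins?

Diego

Last-place votes: Diego 0, Aisha 5, Zara 9, Fatima 20, Theo 69.
Diego is ranked last by the fewest voters, so Diego wins.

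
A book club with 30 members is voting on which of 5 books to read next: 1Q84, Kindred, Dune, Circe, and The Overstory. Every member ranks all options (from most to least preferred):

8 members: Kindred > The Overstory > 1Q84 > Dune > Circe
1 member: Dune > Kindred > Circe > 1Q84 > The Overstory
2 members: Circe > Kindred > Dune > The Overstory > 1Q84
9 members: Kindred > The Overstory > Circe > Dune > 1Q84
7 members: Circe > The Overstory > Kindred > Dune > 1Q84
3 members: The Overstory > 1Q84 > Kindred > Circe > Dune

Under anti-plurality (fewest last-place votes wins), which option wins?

Last-place votes: 1Q84 18, Kindred 0, Dune 3, Circe 8, The Overstory 1.
Kindred is ranked last by the fewest voters, so Kindred wins.

Kindred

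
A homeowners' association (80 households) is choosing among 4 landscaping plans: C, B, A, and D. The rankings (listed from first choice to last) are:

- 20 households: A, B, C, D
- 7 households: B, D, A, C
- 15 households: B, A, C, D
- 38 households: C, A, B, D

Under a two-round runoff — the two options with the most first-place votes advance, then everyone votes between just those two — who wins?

B

Round 1 first-place votes: C 38, B 22, A 20, D 0.
C and B advance.
Runoff: C is preferred to B by 38 voters; B by 42.
B wins the runoff.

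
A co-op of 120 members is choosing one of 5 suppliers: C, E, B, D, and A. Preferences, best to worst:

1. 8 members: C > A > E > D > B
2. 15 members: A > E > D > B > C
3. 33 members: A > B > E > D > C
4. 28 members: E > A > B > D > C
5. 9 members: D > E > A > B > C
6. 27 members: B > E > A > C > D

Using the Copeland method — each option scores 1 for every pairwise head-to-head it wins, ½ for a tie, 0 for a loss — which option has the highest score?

C: loses to E, B, D, and A → score 0.
E: beats C, D, and A; ties B → score 3.5.
B: beats C and D; ties E; loses to A → score 2.5.
D: beats C; loses to E, B, and A → score 1.
A: beats C, B, and D; loses to E → score 3.
E has the best pairwise record.

E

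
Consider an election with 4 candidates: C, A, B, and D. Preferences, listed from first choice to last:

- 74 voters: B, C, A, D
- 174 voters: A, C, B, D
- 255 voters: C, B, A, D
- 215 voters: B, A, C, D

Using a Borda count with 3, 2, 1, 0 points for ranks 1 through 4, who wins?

C: 74·2 + 174·2 + 255·3 + 215·1 = 1476
A: 74·1 + 174·3 + 255·1 + 215·2 = 1281
B: 74·3 + 174·1 + 255·2 + 215·3 = 1551
D: 74·0 + 174·0 + 255·0 + 215·0 = 0
B has the highest Borda score (1551).

B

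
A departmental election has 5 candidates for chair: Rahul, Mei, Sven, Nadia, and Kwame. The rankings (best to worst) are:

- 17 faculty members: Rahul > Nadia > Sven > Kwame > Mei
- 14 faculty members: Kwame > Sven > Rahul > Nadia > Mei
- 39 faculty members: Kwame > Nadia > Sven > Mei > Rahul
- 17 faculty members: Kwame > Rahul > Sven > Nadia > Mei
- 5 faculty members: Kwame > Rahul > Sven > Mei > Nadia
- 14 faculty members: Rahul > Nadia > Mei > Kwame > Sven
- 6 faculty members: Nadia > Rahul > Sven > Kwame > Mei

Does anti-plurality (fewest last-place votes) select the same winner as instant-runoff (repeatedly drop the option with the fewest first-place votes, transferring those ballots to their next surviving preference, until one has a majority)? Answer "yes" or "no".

Anti-plurality — last-place votes: Rahul 39, Mei 54, Sven 14, Nadia 5, Kwame 0. Winner: Kwame.
Instant-runoff — R1 Rahul 31, Mei 0, Sven 0, Nadia 6, Kwame 75 (Kwame winner). Winner: Kwame.
The two methods agree.

yes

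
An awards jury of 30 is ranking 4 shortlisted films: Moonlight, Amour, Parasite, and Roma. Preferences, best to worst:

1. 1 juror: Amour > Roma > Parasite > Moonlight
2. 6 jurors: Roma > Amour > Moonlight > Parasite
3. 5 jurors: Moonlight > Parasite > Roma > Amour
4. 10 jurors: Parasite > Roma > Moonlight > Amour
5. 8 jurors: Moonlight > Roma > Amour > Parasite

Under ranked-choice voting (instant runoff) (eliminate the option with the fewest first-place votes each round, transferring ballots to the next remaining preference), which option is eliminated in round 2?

Roma

Round 1: Moonlight 13, Amour 1, Parasite 10, Roma 6. Eliminate Amour.
Round 2: Moonlight 13, Parasite 10, Roma 7. Eliminate Roma.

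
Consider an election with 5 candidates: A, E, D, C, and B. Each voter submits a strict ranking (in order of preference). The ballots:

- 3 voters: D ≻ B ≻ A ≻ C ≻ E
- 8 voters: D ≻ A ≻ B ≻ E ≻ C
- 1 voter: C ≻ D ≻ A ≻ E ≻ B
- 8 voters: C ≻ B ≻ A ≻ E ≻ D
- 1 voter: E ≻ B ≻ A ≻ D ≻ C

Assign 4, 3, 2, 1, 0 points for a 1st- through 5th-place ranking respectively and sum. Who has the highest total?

A: 3·2 + 8·3 + 1·2 + 8·2 + 1·2 = 50
E: 3·0 + 8·1 + 1·1 + 8·1 + 1·4 = 21
D: 3·4 + 8·4 + 1·3 + 8·0 + 1·1 = 48
C: 3·1 + 8·0 + 1·4 + 8·4 + 1·0 = 39
B: 3·3 + 8·2 + 1·0 + 8·3 + 1·3 = 52
B has the highest Borda score (52).

B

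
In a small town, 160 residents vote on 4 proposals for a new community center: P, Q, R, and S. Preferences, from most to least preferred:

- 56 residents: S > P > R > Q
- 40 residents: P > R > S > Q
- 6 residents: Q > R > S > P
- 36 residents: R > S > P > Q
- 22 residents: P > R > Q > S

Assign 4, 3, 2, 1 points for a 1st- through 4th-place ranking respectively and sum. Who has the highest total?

P

P: 56·3 + 40·4 + 6·1 + 36·2 + 22·4 = 494
Q: 56·1 + 40·1 + 6·4 + 36·1 + 22·2 = 200
R: 56·2 + 40·3 + 6·3 + 36·4 + 22·3 = 460
S: 56·4 + 40·2 + 6·2 + 36·3 + 22·1 = 446
P has the highest Borda score (494).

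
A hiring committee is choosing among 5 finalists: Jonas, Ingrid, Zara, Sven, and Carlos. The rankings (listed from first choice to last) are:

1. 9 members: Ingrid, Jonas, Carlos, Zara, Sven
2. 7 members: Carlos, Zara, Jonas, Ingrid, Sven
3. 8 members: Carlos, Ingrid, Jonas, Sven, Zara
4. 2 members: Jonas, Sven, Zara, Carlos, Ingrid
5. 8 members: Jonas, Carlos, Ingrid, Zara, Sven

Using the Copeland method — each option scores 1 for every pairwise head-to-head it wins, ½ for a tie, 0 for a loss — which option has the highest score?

Jonas: beats Zara, Sven, and Carlos; ties Ingrid → score 3.5.
Ingrid: beats Zara and Sven; ties Jonas; loses to Carlos → score 2.5.
Zara: beats Sven; loses to Jonas, Ingrid, and Carlos → score 1.
Sven: loses to Jonas, Ingrid, Zara, and Carlos → score 0.
Carlos: beats Ingrid, Zara, and Sven; loses to Jonas → score 3.
Jonas has the best pairwise record.

Jonas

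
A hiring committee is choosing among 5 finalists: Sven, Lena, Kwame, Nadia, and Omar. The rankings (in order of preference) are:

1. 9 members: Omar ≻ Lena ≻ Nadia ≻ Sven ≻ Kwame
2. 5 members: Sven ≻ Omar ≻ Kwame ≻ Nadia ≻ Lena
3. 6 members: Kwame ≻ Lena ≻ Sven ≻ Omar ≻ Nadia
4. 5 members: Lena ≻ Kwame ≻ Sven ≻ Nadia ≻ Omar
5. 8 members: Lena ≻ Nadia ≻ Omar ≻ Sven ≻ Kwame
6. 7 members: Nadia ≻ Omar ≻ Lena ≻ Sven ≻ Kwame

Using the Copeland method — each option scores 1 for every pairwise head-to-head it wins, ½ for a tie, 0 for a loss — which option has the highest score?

Omar

Sven: beats Kwame; loses to Lena, Nadia, and Omar → score 1.
Lena: beats Sven, Kwame, and Nadia; loses to Omar → score 3.
Kwame: loses to Sven, Lena, Nadia, and Omar → score 0.
Nadia: beats Sven and Kwame; ties Omar; loses to Lena → score 2.5.
Omar: beats Sven, Lena, and Kwame; ties Nadia → score 3.5.
Omar has the best pairwise record.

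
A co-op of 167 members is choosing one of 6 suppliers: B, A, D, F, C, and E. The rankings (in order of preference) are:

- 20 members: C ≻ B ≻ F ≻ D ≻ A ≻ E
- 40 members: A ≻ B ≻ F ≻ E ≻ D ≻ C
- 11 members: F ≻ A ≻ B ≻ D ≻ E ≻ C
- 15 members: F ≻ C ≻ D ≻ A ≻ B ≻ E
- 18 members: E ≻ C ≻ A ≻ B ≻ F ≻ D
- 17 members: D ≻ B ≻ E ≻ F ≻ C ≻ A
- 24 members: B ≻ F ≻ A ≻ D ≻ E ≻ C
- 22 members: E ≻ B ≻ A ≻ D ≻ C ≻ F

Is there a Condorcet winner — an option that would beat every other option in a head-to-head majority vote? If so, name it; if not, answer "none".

none

Checking pairwise contests:
A beats B 84–83.
F beats A 87–80.
B beats D 135–32.
B beats F 141–26.
B beats C 114–53.
B beats E 127–40.
Every option loses at least one head-to-head, so there is no Condorcet winner.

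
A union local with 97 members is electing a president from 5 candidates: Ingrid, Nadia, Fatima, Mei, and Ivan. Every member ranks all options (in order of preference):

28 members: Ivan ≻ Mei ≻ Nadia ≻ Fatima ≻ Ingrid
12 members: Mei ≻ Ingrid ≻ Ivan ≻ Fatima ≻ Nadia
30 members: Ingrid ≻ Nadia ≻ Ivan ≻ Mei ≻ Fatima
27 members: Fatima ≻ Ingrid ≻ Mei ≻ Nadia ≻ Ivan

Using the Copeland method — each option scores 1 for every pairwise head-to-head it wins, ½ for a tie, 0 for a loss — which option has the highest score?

Ingrid: beats Nadia, Mei, and Ivan; loses to Fatima → score 3.
Nadia: beats Fatima and Ivan; loses to Ingrid and Mei → score 2.
Fatima: beats Ingrid; loses to Nadia, Mei, and Ivan → score 1.
Mei: beats Nadia and Fatima; loses to Ingrid and Ivan → score 2.
Ivan: beats Fatima and Mei; loses to Ingrid and Nadia → score 2.
Ingrid has the best pairwise record.

Ingrid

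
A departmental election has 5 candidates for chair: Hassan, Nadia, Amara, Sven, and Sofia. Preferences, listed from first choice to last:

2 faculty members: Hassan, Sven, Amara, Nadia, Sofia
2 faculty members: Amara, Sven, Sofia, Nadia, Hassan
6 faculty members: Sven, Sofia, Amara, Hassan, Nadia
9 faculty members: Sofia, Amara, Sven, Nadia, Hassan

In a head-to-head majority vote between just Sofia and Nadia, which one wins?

Voters preferring Sofia to Nadia: 17; preferring Nadia to Sofia: 2.
Sofia wins the head-to-head.

Sofia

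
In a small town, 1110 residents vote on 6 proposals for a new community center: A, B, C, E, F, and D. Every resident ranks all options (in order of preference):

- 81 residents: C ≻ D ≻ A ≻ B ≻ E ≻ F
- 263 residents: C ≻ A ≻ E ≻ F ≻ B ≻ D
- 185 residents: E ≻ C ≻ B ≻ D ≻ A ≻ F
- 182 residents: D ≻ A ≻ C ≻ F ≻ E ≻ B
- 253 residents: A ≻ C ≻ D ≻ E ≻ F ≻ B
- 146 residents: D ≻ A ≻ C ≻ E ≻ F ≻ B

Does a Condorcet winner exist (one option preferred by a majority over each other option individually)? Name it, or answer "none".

Checking pairwise contests:
D beats A 594–516.
A beats B 925–185.
A beats C 581–529.
A beats E 925–185.
A beats F 1110–0.
C beats D 782–328.
Every option loses at least one head-to-head, so there is no Condorcet winner.

none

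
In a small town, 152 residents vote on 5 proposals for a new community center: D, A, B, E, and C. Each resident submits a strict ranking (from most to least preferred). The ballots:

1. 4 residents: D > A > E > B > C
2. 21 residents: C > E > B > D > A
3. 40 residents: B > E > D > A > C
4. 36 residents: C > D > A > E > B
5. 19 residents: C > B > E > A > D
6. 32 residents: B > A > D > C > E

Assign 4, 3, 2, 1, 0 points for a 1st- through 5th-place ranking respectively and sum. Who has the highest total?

B

D: 4·4 + 21·1 + 40·2 + 36·3 + 19·0 + 32·2 = 289
A: 4·3 + 21·0 + 40·1 + 36·2 + 19·1 + 32·3 = 239
B: 4·1 + 21·2 + 40·4 + 36·0 + 19·3 + 32·4 = 391
E: 4·2 + 21·3 + 40·3 + 36·1 + 19·2 + 32·0 = 265
C: 4·0 + 21·4 + 40·0 + 36·4 + 19·4 + 32·1 = 336
B has the highest Borda score (391).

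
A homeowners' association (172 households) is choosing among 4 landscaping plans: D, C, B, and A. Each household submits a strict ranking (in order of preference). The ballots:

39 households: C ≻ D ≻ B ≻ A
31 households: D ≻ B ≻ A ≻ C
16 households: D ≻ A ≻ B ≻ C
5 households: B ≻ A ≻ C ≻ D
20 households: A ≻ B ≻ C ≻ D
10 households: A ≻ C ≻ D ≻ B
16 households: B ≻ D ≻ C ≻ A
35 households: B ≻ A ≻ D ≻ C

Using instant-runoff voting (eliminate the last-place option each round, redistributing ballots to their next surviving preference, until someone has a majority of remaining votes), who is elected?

Round 1: D 47, C 39, B 56, A 30. Eliminate A.
Round 2: D 47, C 49, B 76. Eliminate D.
Round 3: C 49, B 123. B has a majority.

B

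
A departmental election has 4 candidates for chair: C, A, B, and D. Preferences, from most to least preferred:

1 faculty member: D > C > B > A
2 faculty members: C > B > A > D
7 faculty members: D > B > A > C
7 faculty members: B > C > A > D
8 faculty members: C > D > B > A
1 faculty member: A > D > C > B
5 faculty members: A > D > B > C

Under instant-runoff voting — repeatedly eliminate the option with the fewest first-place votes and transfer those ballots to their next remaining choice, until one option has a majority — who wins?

Round 1: C 10, A 6, B 7, D 8. Eliminate A.
Round 2: C 10, B 7, D 14. Eliminate B.
Round 3: C 17, D 14. C has a majority.

C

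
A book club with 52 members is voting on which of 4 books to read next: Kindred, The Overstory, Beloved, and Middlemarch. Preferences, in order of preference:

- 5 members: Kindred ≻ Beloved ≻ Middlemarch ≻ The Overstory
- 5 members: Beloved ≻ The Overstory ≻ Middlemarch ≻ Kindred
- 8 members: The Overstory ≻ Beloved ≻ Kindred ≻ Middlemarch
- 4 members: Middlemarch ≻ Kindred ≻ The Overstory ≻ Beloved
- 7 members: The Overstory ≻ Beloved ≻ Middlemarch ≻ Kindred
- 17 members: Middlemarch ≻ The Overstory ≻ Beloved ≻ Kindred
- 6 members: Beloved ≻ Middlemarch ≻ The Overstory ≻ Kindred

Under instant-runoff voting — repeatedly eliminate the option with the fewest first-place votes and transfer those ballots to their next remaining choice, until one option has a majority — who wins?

Round 1: Kindred 5, The Overstory 15, Beloved 11, Middlemarch 21. Eliminate Kindred.
Round 2: The Overstory 15, Beloved 16, Middlemarch 21. Eliminate The Overstory.
Round 3: Beloved 31, Middlemarch 21. Beloved has a majority.

Beloved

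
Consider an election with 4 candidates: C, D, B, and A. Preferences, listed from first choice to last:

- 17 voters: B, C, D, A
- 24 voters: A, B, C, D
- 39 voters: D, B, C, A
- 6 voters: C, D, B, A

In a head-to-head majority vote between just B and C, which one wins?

B

Voters preferring B to C: 80; preferring C to B: 6.
B wins the head-to-head.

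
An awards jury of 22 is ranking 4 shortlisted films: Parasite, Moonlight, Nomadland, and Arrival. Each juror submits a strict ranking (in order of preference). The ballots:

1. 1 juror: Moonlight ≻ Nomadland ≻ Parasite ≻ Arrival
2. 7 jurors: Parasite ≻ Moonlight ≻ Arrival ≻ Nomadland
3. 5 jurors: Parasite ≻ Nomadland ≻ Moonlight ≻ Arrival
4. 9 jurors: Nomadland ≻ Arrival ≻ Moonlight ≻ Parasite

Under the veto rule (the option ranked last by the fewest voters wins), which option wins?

Last-place votes: Parasite 9, Moonlight 0, Nomadland 7, Arrival 6.
Moonlight is ranked last by the fewest voters, so Moonlight wins.

Moonlight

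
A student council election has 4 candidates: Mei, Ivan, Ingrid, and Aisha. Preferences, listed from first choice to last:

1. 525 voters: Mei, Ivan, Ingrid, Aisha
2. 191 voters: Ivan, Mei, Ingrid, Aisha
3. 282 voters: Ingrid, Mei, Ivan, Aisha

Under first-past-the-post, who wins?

First-place votes: Mei 525, Ivan 191, Ingrid 282, Aisha 0.
Mei has the most first-place votes.

Mei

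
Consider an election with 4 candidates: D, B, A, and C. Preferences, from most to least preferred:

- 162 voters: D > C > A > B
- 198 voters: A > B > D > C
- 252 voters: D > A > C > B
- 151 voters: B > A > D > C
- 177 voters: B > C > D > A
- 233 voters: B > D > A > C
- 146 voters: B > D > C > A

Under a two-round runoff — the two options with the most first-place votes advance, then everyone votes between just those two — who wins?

Round 1 first-place votes: D 414, B 707, A 198, C 0.
B and D advance.
Runoff: B is preferred to D by 905 voters; D by 414.
B wins the runoff.

B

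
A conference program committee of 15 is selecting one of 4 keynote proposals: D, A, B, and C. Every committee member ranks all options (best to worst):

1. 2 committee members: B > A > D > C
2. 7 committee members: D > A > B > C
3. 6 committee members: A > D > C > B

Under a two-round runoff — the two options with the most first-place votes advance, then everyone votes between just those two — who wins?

A

Round 1 first-place votes: D 7, A 6, B 2, C 0.
D and A advance.
Runoff: D is preferred to A by 7 voters; A by 8.
A wins the runoff.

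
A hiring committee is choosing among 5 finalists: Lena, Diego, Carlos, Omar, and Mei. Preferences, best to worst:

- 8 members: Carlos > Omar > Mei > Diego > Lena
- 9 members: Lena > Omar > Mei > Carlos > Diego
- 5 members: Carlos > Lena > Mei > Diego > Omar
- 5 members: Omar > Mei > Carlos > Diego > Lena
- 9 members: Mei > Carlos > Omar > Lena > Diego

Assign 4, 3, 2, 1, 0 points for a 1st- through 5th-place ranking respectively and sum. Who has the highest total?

Lena: 8·0 + 9·4 + 5·3 + 5·0 + 9·1 = 60
Diego: 8·1 + 9·0 + 5·1 + 5·1 + 9·0 = 18
Carlos: 8·4 + 9·1 + 5·4 + 5·2 + 9·3 = 98
Omar: 8·3 + 9·3 + 5·0 + 5·4 + 9·2 = 89
Mei: 8·2 + 9·2 + 5·2 + 5·3 + 9·4 = 95
Carlos has the highest Borda score (98).

Carlos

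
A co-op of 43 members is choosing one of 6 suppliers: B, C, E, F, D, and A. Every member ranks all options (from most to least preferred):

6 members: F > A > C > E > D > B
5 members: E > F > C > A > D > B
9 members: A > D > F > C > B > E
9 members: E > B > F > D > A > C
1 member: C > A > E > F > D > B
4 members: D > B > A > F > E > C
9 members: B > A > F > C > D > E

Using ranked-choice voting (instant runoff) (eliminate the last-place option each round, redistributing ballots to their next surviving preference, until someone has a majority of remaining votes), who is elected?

Round 1: B 9, C 1, E 14, F 6, D 4, A 9. Eliminate C.
Round 2: B 9, E 14, F 6, D 4, A 10. Eliminate D.
Round 3: B 13, E 14, F 6, A 10. Eliminate F.
Round 4: B 13, E 14, A 16. Eliminate B.
Round 5: E 14, A 29. A has a majority.

A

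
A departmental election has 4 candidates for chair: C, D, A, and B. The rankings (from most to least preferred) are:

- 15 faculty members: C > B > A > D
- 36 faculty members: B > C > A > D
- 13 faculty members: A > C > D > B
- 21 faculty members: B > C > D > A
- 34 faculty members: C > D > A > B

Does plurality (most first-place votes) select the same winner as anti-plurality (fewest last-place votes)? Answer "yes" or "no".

no

Plurality — first-place votes: C 49, D 0, A 13, B 57. Winner: B.
Anti-plurality — last-place votes: C 0, D 51, A 21, B 47. Winner: C.
The two methods disagree.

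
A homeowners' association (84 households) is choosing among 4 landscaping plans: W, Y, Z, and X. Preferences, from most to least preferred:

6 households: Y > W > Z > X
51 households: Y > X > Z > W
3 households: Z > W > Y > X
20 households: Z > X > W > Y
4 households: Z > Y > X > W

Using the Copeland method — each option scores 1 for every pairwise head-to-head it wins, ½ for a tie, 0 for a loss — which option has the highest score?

W: loses to Y, Z, and X → score 0.
Y: beats W, Z, and X → score 3.
Z: beats W; loses to Y and X → score 1.
X: beats W and Z; loses to Y → score 2.
Y has the best pairwise record.

Y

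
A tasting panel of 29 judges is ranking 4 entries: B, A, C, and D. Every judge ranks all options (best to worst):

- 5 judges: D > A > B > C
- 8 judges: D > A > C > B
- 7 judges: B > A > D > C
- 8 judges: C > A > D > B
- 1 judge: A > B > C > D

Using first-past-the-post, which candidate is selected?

First-place votes: B 7, A 1, C 8, D 13.
D has the most first-place votes.

D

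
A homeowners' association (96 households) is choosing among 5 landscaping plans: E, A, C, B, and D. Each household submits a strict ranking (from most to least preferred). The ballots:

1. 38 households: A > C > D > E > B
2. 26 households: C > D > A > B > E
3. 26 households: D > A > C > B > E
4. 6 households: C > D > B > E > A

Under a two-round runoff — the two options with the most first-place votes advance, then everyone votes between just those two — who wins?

Round 1 first-place votes: E 0, A 38, C 32, B 0, D 26.
A and C advance.
Runoff: A is preferred to C by 64 voters; C by 32.
A wins the runoff.

A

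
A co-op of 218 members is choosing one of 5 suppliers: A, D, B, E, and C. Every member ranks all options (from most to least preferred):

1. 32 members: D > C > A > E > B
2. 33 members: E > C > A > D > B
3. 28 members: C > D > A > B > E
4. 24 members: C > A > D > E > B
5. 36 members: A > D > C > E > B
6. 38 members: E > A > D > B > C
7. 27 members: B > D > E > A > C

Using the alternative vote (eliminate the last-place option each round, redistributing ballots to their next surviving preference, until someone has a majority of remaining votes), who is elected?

D

Round 1: A 36, D 32, B 27, E 71, C 52. Eliminate B.
Round 2: A 36, D 59, E 71, C 52. Eliminate A.
Round 3: D 95, E 71, C 52. Eliminate C.
Round 4: D 147, E 71. D has a majority.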